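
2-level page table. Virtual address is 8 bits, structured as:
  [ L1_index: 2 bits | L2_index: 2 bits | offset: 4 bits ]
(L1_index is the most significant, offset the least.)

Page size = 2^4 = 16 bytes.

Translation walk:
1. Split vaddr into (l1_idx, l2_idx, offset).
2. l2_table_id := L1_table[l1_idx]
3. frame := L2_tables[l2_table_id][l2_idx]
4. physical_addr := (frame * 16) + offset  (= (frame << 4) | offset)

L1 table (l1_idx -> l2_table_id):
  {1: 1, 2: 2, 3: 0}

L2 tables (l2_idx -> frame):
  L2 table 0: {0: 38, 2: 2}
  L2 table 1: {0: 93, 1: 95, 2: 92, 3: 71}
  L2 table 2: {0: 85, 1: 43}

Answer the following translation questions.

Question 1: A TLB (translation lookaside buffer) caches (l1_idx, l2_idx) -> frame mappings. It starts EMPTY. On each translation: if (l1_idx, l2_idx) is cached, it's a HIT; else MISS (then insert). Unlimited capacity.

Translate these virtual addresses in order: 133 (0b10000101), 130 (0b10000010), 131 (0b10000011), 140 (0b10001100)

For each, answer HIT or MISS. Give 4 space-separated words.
vaddr=133: (2,0) not in TLB -> MISS, insert
vaddr=130: (2,0) in TLB -> HIT
vaddr=131: (2,0) in TLB -> HIT
vaddr=140: (2,0) in TLB -> HIT

Answer: MISS HIT HIT HIT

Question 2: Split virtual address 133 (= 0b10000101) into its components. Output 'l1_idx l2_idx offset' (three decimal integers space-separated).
Answer: 2 0 5

Derivation:
vaddr = 133 = 0b10000101
  top 2 bits -> l1_idx = 2
  next 2 bits -> l2_idx = 0
  bottom 4 bits -> offset = 5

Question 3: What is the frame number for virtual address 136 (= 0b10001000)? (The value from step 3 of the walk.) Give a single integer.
Answer: 85

Derivation:
vaddr = 136: l1_idx=2, l2_idx=0
L1[2] = 2; L2[2][0] = 85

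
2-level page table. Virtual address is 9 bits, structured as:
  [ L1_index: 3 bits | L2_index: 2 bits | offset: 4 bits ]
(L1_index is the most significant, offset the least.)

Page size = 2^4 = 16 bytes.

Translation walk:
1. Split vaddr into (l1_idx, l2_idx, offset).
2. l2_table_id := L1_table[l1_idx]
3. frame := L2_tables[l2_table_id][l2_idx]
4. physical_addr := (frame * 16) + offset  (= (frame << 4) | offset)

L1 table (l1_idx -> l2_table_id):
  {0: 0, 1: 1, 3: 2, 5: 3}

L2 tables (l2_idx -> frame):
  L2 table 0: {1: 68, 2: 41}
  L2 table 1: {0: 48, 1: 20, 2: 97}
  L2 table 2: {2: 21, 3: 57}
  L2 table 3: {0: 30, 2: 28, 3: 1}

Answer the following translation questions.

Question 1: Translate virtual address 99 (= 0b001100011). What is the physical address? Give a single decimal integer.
Answer: 1555

Derivation:
vaddr = 99 = 0b001100011
Split: l1_idx=1, l2_idx=2, offset=3
L1[1] = 1
L2[1][2] = 97
paddr = 97 * 16 + 3 = 1555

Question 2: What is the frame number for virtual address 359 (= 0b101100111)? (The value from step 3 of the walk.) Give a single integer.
Answer: 28

Derivation:
vaddr = 359: l1_idx=5, l2_idx=2
L1[5] = 3; L2[3][2] = 28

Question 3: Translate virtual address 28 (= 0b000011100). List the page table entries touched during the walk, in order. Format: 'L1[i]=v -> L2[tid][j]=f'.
vaddr = 28 = 0b000011100
Split: l1_idx=0, l2_idx=1, offset=12

Answer: L1[0]=0 -> L2[0][1]=68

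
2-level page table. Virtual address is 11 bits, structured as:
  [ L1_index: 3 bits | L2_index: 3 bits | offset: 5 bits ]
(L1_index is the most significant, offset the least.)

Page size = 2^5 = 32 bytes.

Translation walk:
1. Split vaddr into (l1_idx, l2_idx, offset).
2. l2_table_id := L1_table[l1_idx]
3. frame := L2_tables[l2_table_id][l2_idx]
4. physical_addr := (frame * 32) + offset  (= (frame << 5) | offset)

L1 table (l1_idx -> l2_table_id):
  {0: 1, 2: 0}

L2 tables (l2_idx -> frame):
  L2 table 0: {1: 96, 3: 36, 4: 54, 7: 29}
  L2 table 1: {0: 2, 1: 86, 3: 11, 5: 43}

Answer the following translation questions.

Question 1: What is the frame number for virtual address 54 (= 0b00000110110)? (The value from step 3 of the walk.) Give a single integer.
vaddr = 54: l1_idx=0, l2_idx=1
L1[0] = 1; L2[1][1] = 86

Answer: 86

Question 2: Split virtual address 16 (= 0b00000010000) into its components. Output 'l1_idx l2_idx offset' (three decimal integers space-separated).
vaddr = 16 = 0b00000010000
  top 3 bits -> l1_idx = 0
  next 3 bits -> l2_idx = 0
  bottom 5 bits -> offset = 16

Answer: 0 0 16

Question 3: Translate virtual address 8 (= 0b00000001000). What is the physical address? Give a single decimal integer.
Answer: 72

Derivation:
vaddr = 8 = 0b00000001000
Split: l1_idx=0, l2_idx=0, offset=8
L1[0] = 1
L2[1][0] = 2
paddr = 2 * 32 + 8 = 72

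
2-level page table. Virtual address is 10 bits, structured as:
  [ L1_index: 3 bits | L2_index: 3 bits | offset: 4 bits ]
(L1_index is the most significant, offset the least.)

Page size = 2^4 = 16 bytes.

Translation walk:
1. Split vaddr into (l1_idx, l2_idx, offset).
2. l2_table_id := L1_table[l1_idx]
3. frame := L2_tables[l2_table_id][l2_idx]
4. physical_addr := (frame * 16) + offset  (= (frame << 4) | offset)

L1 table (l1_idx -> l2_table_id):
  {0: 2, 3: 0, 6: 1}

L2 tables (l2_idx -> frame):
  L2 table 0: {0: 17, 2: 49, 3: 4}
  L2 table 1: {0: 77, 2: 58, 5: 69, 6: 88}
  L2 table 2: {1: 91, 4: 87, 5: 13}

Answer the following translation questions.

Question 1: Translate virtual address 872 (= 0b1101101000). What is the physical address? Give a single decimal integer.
Answer: 1416

Derivation:
vaddr = 872 = 0b1101101000
Split: l1_idx=6, l2_idx=6, offset=8
L1[6] = 1
L2[1][6] = 88
paddr = 88 * 16 + 8 = 1416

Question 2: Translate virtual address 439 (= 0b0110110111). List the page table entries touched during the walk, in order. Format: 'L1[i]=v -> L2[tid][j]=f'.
Answer: L1[3]=0 -> L2[0][3]=4

Derivation:
vaddr = 439 = 0b0110110111
Split: l1_idx=3, l2_idx=3, offset=7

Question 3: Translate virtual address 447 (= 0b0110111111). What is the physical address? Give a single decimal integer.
vaddr = 447 = 0b0110111111
Split: l1_idx=3, l2_idx=3, offset=15
L1[3] = 0
L2[0][3] = 4
paddr = 4 * 16 + 15 = 79

Answer: 79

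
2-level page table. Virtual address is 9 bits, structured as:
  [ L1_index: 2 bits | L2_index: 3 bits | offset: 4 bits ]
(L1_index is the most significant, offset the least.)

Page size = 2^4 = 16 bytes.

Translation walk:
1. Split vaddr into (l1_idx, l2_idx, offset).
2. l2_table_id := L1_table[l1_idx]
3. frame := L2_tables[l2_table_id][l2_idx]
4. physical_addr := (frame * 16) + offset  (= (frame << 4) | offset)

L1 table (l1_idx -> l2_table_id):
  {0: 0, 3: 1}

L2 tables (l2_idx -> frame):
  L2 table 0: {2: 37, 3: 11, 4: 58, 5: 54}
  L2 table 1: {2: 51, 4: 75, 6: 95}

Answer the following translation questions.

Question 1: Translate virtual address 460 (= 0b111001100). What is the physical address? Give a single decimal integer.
Answer: 1212

Derivation:
vaddr = 460 = 0b111001100
Split: l1_idx=3, l2_idx=4, offset=12
L1[3] = 1
L2[1][4] = 75
paddr = 75 * 16 + 12 = 1212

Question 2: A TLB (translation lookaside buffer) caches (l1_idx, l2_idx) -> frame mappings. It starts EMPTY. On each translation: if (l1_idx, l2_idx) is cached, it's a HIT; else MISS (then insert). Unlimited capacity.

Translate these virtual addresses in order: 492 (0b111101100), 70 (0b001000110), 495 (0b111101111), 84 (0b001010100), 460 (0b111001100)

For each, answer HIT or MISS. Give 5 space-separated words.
Answer: MISS MISS HIT MISS MISS

Derivation:
vaddr=492: (3,6) not in TLB -> MISS, insert
vaddr=70: (0,4) not in TLB -> MISS, insert
vaddr=495: (3,6) in TLB -> HIT
vaddr=84: (0,5) not in TLB -> MISS, insert
vaddr=460: (3,4) not in TLB -> MISS, insert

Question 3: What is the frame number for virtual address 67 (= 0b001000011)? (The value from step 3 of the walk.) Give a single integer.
Answer: 58

Derivation:
vaddr = 67: l1_idx=0, l2_idx=4
L1[0] = 0; L2[0][4] = 58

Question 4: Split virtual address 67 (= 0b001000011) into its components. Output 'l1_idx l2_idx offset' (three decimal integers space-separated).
Answer: 0 4 3

Derivation:
vaddr = 67 = 0b001000011
  top 2 bits -> l1_idx = 0
  next 3 bits -> l2_idx = 4
  bottom 4 bits -> offset = 3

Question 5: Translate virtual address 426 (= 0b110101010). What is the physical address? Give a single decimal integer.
Answer: 826

Derivation:
vaddr = 426 = 0b110101010
Split: l1_idx=3, l2_idx=2, offset=10
L1[3] = 1
L2[1][2] = 51
paddr = 51 * 16 + 10 = 826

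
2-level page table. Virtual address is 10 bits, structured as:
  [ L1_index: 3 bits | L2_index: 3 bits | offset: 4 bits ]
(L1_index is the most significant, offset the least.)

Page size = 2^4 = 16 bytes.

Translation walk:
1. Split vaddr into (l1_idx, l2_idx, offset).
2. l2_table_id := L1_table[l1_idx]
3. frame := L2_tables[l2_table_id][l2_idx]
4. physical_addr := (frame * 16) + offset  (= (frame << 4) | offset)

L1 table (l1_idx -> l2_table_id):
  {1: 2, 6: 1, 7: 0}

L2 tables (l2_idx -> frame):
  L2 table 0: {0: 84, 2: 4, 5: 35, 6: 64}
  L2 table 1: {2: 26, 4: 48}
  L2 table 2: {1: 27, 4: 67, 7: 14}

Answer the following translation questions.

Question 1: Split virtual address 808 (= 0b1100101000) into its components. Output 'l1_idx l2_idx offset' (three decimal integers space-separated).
Answer: 6 2 8

Derivation:
vaddr = 808 = 0b1100101000
  top 3 bits -> l1_idx = 6
  next 3 bits -> l2_idx = 2
  bottom 4 bits -> offset = 8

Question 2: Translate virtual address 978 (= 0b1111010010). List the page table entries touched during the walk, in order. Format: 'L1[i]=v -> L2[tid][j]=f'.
Answer: L1[7]=0 -> L2[0][5]=35

Derivation:
vaddr = 978 = 0b1111010010
Split: l1_idx=7, l2_idx=5, offset=2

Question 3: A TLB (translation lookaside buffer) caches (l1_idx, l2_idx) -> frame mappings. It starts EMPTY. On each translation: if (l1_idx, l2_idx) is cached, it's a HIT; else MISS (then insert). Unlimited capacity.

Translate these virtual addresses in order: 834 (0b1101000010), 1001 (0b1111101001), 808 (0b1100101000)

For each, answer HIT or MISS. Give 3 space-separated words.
vaddr=834: (6,4) not in TLB -> MISS, insert
vaddr=1001: (7,6) not in TLB -> MISS, insert
vaddr=808: (6,2) not in TLB -> MISS, insert

Answer: MISS MISS MISS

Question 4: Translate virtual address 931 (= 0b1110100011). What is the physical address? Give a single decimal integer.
Answer: 67

Derivation:
vaddr = 931 = 0b1110100011
Split: l1_idx=7, l2_idx=2, offset=3
L1[7] = 0
L2[0][2] = 4
paddr = 4 * 16 + 3 = 67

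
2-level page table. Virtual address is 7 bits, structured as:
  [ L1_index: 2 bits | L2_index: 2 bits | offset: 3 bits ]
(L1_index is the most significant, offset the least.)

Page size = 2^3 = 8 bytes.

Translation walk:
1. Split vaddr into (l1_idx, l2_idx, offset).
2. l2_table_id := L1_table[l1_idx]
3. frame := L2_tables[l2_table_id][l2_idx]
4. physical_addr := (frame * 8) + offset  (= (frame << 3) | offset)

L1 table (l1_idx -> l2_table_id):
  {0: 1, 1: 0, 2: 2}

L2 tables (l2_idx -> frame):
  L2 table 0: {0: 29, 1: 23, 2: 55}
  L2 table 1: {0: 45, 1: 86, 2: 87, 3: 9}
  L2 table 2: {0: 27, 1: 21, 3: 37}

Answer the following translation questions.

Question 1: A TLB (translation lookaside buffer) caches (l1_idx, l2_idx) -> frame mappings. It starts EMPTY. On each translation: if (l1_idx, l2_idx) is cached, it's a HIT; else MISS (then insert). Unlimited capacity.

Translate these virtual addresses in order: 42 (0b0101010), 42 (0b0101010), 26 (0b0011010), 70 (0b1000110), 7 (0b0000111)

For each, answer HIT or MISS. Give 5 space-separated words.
vaddr=42: (1,1) not in TLB -> MISS, insert
vaddr=42: (1,1) in TLB -> HIT
vaddr=26: (0,3) not in TLB -> MISS, insert
vaddr=70: (2,0) not in TLB -> MISS, insert
vaddr=7: (0,0) not in TLB -> MISS, insert

Answer: MISS HIT MISS MISS MISS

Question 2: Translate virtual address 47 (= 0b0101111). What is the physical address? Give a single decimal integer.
Answer: 191

Derivation:
vaddr = 47 = 0b0101111
Split: l1_idx=1, l2_idx=1, offset=7
L1[1] = 0
L2[0][1] = 23
paddr = 23 * 8 + 7 = 191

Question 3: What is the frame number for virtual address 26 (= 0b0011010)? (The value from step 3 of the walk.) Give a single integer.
Answer: 9

Derivation:
vaddr = 26: l1_idx=0, l2_idx=3
L1[0] = 1; L2[1][3] = 9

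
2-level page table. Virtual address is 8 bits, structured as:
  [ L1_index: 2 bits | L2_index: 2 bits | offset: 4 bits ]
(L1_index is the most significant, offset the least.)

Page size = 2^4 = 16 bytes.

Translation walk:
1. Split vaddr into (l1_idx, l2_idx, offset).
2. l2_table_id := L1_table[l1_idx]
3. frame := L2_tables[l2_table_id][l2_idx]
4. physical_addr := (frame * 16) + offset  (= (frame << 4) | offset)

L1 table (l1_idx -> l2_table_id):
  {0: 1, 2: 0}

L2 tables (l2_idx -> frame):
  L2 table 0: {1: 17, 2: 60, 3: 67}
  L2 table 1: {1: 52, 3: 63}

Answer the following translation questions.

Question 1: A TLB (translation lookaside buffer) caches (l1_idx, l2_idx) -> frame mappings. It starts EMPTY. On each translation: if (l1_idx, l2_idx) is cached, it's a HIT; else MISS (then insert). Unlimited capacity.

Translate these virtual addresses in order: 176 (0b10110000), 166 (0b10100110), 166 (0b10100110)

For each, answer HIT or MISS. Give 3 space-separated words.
vaddr=176: (2,3) not in TLB -> MISS, insert
vaddr=166: (2,2) not in TLB -> MISS, insert
vaddr=166: (2,2) in TLB -> HIT

Answer: MISS MISS HIT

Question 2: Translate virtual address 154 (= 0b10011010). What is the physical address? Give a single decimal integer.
vaddr = 154 = 0b10011010
Split: l1_idx=2, l2_idx=1, offset=10
L1[2] = 0
L2[0][1] = 17
paddr = 17 * 16 + 10 = 282

Answer: 282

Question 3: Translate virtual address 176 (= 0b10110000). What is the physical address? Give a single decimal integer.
vaddr = 176 = 0b10110000
Split: l1_idx=2, l2_idx=3, offset=0
L1[2] = 0
L2[0][3] = 67
paddr = 67 * 16 + 0 = 1072

Answer: 1072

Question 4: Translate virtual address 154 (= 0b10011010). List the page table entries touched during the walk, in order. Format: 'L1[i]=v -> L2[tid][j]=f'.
Answer: L1[2]=0 -> L2[0][1]=17

Derivation:
vaddr = 154 = 0b10011010
Split: l1_idx=2, l2_idx=1, offset=10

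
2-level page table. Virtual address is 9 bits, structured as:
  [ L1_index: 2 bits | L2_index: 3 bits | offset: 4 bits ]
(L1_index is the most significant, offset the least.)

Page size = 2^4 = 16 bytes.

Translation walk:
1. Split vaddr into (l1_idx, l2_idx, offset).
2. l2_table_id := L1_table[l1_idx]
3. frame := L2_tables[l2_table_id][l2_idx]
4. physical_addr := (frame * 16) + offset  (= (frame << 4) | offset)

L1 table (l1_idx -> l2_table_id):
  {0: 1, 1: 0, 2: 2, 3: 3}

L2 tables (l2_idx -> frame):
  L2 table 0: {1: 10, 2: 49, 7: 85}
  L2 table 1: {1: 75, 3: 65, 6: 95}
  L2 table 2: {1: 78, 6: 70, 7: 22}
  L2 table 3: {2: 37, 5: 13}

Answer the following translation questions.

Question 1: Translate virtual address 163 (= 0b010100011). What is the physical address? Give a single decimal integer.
Answer: 787

Derivation:
vaddr = 163 = 0b010100011
Split: l1_idx=1, l2_idx=2, offset=3
L1[1] = 0
L2[0][2] = 49
paddr = 49 * 16 + 3 = 787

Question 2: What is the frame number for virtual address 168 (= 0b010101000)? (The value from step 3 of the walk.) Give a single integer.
vaddr = 168: l1_idx=1, l2_idx=2
L1[1] = 0; L2[0][2] = 49

Answer: 49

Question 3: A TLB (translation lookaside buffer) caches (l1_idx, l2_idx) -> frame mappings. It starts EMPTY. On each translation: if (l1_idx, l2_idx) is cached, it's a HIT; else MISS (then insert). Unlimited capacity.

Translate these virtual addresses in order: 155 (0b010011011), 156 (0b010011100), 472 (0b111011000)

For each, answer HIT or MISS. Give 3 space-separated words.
vaddr=155: (1,1) not in TLB -> MISS, insert
vaddr=156: (1,1) in TLB -> HIT
vaddr=472: (3,5) not in TLB -> MISS, insert

Answer: MISS HIT MISS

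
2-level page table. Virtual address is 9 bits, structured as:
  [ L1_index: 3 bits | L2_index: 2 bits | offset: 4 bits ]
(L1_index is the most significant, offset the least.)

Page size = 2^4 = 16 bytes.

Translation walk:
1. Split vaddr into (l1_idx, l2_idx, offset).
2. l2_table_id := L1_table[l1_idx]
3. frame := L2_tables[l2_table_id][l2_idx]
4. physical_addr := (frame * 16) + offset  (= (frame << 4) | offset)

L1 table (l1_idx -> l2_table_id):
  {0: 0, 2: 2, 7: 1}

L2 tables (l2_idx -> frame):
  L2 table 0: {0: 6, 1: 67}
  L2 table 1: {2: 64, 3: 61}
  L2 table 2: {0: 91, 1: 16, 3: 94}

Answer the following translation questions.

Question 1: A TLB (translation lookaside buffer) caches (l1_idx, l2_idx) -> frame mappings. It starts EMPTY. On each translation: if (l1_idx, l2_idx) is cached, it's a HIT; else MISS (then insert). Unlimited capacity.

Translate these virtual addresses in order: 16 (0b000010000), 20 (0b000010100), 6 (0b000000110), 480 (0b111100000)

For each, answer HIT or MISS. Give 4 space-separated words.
vaddr=16: (0,1) not in TLB -> MISS, insert
vaddr=20: (0,1) in TLB -> HIT
vaddr=6: (0,0) not in TLB -> MISS, insert
vaddr=480: (7,2) not in TLB -> MISS, insert

Answer: MISS HIT MISS MISS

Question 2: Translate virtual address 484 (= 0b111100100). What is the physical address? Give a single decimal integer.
Answer: 1028

Derivation:
vaddr = 484 = 0b111100100
Split: l1_idx=7, l2_idx=2, offset=4
L1[7] = 1
L2[1][2] = 64
paddr = 64 * 16 + 4 = 1028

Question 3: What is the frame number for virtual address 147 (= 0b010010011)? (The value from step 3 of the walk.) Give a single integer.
vaddr = 147: l1_idx=2, l2_idx=1
L1[2] = 2; L2[2][1] = 16

Answer: 16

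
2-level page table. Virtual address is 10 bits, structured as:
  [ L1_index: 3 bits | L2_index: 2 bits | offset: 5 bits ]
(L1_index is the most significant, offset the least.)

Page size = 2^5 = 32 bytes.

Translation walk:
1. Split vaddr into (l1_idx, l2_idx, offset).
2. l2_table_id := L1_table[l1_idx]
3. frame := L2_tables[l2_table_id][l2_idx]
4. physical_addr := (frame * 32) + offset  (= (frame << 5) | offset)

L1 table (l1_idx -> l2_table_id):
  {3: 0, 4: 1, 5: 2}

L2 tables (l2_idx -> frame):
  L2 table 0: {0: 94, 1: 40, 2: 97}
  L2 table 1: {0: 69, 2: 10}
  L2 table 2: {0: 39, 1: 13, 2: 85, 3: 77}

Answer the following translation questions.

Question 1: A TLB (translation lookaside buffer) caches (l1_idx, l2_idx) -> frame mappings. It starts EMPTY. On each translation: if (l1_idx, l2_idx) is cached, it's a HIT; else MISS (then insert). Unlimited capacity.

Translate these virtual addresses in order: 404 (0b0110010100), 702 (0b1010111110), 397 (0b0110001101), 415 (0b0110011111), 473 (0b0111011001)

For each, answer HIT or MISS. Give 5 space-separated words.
Answer: MISS MISS HIT HIT MISS

Derivation:
vaddr=404: (3,0) not in TLB -> MISS, insert
vaddr=702: (5,1) not in TLB -> MISS, insert
vaddr=397: (3,0) in TLB -> HIT
vaddr=415: (3,0) in TLB -> HIT
vaddr=473: (3,2) not in TLB -> MISS, insert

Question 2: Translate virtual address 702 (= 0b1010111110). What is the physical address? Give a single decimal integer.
vaddr = 702 = 0b1010111110
Split: l1_idx=5, l2_idx=1, offset=30
L1[5] = 2
L2[2][1] = 13
paddr = 13 * 32 + 30 = 446

Answer: 446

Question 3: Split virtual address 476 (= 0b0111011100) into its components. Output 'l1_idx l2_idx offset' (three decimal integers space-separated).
Answer: 3 2 28

Derivation:
vaddr = 476 = 0b0111011100
  top 3 bits -> l1_idx = 3
  next 2 bits -> l2_idx = 2
  bottom 5 bits -> offset = 28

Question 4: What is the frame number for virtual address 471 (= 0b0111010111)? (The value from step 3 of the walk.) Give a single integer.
vaddr = 471: l1_idx=3, l2_idx=2
L1[3] = 0; L2[0][2] = 97

Answer: 97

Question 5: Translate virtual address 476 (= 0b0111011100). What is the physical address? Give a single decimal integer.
vaddr = 476 = 0b0111011100
Split: l1_idx=3, l2_idx=2, offset=28
L1[3] = 0
L2[0][2] = 97
paddr = 97 * 32 + 28 = 3132

Answer: 3132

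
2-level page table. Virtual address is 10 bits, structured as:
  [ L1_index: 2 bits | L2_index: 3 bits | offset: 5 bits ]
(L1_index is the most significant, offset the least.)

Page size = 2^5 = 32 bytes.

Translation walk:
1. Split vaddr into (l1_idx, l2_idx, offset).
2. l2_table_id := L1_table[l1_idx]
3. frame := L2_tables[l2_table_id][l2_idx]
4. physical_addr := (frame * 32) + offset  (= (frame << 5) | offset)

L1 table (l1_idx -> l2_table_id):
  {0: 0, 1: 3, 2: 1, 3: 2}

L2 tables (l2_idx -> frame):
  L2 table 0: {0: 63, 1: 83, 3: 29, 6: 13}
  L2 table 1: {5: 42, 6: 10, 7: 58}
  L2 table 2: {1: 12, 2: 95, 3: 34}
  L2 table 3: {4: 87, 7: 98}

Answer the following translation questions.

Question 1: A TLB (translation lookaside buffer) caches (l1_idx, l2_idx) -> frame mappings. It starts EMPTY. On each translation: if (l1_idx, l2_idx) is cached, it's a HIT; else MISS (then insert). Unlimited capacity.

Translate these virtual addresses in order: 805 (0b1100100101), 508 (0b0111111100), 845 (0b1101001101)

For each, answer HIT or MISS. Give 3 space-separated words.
Answer: MISS MISS MISS

Derivation:
vaddr=805: (3,1) not in TLB -> MISS, insert
vaddr=508: (1,7) not in TLB -> MISS, insert
vaddr=845: (3,2) not in TLB -> MISS, insert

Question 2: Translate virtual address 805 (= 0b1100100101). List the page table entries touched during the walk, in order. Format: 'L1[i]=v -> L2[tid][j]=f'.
Answer: L1[3]=2 -> L2[2][1]=12

Derivation:
vaddr = 805 = 0b1100100101
Split: l1_idx=3, l2_idx=1, offset=5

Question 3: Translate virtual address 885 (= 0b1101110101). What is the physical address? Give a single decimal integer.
Answer: 1109

Derivation:
vaddr = 885 = 0b1101110101
Split: l1_idx=3, l2_idx=3, offset=21
L1[3] = 2
L2[2][3] = 34
paddr = 34 * 32 + 21 = 1109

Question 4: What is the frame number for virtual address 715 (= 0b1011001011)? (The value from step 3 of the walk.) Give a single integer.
Answer: 10

Derivation:
vaddr = 715: l1_idx=2, l2_idx=6
L1[2] = 1; L2[1][6] = 10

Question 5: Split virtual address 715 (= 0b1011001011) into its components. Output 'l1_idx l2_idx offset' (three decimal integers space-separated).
vaddr = 715 = 0b1011001011
  top 2 bits -> l1_idx = 2
  next 3 bits -> l2_idx = 6
  bottom 5 bits -> offset = 11

Answer: 2 6 11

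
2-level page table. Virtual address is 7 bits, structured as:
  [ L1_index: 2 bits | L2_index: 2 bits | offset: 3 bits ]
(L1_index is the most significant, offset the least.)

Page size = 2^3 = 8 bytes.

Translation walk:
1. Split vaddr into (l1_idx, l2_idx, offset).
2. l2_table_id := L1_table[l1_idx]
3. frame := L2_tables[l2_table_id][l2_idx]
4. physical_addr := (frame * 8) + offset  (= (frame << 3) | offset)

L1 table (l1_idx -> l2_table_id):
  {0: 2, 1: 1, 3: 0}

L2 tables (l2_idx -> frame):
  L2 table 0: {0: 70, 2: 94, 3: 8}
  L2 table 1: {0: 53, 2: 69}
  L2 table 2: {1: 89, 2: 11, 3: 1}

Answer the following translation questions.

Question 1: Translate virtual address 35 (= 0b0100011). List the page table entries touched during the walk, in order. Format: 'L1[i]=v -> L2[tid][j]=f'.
Answer: L1[1]=1 -> L2[1][0]=53

Derivation:
vaddr = 35 = 0b0100011
Split: l1_idx=1, l2_idx=0, offset=3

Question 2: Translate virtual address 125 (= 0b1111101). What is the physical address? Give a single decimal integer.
vaddr = 125 = 0b1111101
Split: l1_idx=3, l2_idx=3, offset=5
L1[3] = 0
L2[0][3] = 8
paddr = 8 * 8 + 5 = 69

Answer: 69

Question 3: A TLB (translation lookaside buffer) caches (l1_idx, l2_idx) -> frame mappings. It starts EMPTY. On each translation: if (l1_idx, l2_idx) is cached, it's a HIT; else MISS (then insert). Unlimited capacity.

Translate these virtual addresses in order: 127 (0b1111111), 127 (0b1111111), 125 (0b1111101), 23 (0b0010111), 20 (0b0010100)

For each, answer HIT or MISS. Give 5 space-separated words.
vaddr=127: (3,3) not in TLB -> MISS, insert
vaddr=127: (3,3) in TLB -> HIT
vaddr=125: (3,3) in TLB -> HIT
vaddr=23: (0,2) not in TLB -> MISS, insert
vaddr=20: (0,2) in TLB -> HIT

Answer: MISS HIT HIT MISS HIT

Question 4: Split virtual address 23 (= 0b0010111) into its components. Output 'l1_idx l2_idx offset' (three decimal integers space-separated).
Answer: 0 2 7

Derivation:
vaddr = 23 = 0b0010111
  top 2 bits -> l1_idx = 0
  next 2 bits -> l2_idx = 2
  bottom 3 bits -> offset = 7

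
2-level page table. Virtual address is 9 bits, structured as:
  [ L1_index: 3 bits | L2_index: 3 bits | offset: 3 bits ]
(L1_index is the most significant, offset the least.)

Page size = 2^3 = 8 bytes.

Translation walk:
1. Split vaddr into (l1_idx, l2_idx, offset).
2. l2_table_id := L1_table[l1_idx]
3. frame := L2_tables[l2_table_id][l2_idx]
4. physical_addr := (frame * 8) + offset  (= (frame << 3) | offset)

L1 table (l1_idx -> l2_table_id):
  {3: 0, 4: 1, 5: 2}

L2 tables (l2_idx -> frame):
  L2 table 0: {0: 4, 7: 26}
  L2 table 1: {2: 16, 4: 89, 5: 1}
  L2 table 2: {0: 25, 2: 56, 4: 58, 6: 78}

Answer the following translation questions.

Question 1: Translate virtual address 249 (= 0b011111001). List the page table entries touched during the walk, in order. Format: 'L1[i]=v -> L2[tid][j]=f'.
vaddr = 249 = 0b011111001
Split: l1_idx=3, l2_idx=7, offset=1

Answer: L1[3]=0 -> L2[0][7]=26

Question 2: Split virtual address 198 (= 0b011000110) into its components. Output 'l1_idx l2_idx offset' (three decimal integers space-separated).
vaddr = 198 = 0b011000110
  top 3 bits -> l1_idx = 3
  next 3 bits -> l2_idx = 0
  bottom 3 bits -> offset = 6

Answer: 3 0 6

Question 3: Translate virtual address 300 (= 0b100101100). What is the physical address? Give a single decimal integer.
vaddr = 300 = 0b100101100
Split: l1_idx=4, l2_idx=5, offset=4
L1[4] = 1
L2[1][5] = 1
paddr = 1 * 8 + 4 = 12

Answer: 12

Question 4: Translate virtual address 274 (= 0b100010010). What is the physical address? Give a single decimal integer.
vaddr = 274 = 0b100010010
Split: l1_idx=4, l2_idx=2, offset=2
L1[4] = 1
L2[1][2] = 16
paddr = 16 * 8 + 2 = 130

Answer: 130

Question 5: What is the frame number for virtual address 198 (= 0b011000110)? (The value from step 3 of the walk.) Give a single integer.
Answer: 4

Derivation:
vaddr = 198: l1_idx=3, l2_idx=0
L1[3] = 0; L2[0][0] = 4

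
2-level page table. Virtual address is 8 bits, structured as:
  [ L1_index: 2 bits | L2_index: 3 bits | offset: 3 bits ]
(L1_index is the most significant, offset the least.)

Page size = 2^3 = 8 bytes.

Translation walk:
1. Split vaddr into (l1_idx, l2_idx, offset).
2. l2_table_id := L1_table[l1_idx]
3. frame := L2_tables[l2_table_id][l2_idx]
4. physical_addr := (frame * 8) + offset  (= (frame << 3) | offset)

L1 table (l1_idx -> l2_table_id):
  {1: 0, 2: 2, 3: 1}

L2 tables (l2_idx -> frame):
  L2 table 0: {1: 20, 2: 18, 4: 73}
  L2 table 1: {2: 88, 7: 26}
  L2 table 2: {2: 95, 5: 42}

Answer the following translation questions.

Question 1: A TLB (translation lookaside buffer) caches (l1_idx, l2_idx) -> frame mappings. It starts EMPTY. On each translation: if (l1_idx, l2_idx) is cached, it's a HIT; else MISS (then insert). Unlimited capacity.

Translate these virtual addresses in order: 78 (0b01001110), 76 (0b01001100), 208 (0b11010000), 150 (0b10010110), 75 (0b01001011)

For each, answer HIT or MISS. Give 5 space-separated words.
Answer: MISS HIT MISS MISS HIT

Derivation:
vaddr=78: (1,1) not in TLB -> MISS, insert
vaddr=76: (1,1) in TLB -> HIT
vaddr=208: (3,2) not in TLB -> MISS, insert
vaddr=150: (2,2) not in TLB -> MISS, insert
vaddr=75: (1,1) in TLB -> HIT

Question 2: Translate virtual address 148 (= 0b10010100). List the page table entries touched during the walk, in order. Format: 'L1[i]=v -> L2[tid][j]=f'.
vaddr = 148 = 0b10010100
Split: l1_idx=2, l2_idx=2, offset=4

Answer: L1[2]=2 -> L2[2][2]=95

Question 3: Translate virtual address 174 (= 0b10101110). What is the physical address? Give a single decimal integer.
Answer: 342

Derivation:
vaddr = 174 = 0b10101110
Split: l1_idx=2, l2_idx=5, offset=6
L1[2] = 2
L2[2][5] = 42
paddr = 42 * 8 + 6 = 342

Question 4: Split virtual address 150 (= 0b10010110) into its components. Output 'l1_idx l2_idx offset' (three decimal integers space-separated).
Answer: 2 2 6

Derivation:
vaddr = 150 = 0b10010110
  top 2 bits -> l1_idx = 2
  next 3 bits -> l2_idx = 2
  bottom 3 bits -> offset = 6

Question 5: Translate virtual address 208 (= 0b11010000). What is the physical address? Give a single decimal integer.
Answer: 704

Derivation:
vaddr = 208 = 0b11010000
Split: l1_idx=3, l2_idx=2, offset=0
L1[3] = 1
L2[1][2] = 88
paddr = 88 * 8 + 0 = 704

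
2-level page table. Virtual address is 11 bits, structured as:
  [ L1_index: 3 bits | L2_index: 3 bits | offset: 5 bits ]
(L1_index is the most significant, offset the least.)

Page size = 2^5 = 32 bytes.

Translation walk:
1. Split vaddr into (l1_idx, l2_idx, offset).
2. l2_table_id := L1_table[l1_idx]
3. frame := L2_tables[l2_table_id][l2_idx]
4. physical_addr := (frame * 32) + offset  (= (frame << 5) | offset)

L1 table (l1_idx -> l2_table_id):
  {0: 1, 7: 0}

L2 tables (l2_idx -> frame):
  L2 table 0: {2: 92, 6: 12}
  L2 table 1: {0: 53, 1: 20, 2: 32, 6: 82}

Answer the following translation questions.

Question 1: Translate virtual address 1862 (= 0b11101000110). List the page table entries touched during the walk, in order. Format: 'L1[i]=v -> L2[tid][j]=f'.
Answer: L1[7]=0 -> L2[0][2]=92

Derivation:
vaddr = 1862 = 0b11101000110
Split: l1_idx=7, l2_idx=2, offset=6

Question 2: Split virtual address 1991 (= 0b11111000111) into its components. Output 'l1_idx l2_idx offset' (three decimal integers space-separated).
Answer: 7 6 7

Derivation:
vaddr = 1991 = 0b11111000111
  top 3 bits -> l1_idx = 7
  next 3 bits -> l2_idx = 6
  bottom 5 bits -> offset = 7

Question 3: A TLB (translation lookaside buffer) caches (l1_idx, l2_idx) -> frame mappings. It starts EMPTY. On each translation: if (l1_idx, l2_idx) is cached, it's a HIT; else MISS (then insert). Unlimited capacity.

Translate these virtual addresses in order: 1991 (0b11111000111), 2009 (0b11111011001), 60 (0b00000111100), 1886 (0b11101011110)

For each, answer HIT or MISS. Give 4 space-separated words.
Answer: MISS HIT MISS MISS

Derivation:
vaddr=1991: (7,6) not in TLB -> MISS, insert
vaddr=2009: (7,6) in TLB -> HIT
vaddr=60: (0,1) not in TLB -> MISS, insert
vaddr=1886: (7,2) not in TLB -> MISS, insert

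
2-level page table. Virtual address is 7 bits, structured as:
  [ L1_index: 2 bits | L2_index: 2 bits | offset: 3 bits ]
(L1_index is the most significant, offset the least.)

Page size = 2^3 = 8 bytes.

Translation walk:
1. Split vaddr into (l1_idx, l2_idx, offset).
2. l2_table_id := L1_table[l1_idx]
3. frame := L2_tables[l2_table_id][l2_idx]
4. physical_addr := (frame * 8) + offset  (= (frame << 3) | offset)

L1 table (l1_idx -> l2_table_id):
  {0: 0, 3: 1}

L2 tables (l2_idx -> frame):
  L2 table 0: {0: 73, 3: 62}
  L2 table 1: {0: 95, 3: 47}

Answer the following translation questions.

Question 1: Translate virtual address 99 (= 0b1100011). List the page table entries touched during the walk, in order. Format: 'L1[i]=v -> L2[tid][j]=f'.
Answer: L1[3]=1 -> L2[1][0]=95

Derivation:
vaddr = 99 = 0b1100011
Split: l1_idx=3, l2_idx=0, offset=3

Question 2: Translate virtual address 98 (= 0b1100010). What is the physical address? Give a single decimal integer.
vaddr = 98 = 0b1100010
Split: l1_idx=3, l2_idx=0, offset=2
L1[3] = 1
L2[1][0] = 95
paddr = 95 * 8 + 2 = 762

Answer: 762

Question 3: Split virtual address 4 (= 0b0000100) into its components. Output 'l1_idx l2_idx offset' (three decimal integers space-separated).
vaddr = 4 = 0b0000100
  top 2 bits -> l1_idx = 0
  next 2 bits -> l2_idx = 0
  bottom 3 bits -> offset = 4

Answer: 0 0 4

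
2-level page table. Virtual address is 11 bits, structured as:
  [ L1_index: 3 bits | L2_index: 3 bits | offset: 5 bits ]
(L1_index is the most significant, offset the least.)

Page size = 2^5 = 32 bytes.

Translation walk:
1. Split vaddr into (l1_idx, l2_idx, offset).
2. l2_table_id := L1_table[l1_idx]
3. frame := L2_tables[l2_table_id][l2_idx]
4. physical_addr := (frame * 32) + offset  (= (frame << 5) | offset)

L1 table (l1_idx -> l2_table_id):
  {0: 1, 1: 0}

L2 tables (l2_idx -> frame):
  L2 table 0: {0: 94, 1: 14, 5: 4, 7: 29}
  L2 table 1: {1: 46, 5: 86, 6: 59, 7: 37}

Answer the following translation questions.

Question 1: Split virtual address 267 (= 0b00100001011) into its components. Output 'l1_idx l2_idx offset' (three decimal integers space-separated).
vaddr = 267 = 0b00100001011
  top 3 bits -> l1_idx = 1
  next 3 bits -> l2_idx = 0
  bottom 5 bits -> offset = 11

Answer: 1 0 11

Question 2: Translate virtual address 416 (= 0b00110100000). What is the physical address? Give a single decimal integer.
vaddr = 416 = 0b00110100000
Split: l1_idx=1, l2_idx=5, offset=0
L1[1] = 0
L2[0][5] = 4
paddr = 4 * 32 + 0 = 128

Answer: 128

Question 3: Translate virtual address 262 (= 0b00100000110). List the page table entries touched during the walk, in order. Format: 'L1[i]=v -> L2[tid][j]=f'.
Answer: L1[1]=0 -> L2[0][0]=94

Derivation:
vaddr = 262 = 0b00100000110
Split: l1_idx=1, l2_idx=0, offset=6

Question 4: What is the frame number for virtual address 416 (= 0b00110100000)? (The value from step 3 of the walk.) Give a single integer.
vaddr = 416: l1_idx=1, l2_idx=5
L1[1] = 0; L2[0][5] = 4

Answer: 4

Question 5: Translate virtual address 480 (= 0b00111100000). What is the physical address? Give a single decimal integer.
Answer: 928

Derivation:
vaddr = 480 = 0b00111100000
Split: l1_idx=1, l2_idx=7, offset=0
L1[1] = 0
L2[0][7] = 29
paddr = 29 * 32 + 0 = 928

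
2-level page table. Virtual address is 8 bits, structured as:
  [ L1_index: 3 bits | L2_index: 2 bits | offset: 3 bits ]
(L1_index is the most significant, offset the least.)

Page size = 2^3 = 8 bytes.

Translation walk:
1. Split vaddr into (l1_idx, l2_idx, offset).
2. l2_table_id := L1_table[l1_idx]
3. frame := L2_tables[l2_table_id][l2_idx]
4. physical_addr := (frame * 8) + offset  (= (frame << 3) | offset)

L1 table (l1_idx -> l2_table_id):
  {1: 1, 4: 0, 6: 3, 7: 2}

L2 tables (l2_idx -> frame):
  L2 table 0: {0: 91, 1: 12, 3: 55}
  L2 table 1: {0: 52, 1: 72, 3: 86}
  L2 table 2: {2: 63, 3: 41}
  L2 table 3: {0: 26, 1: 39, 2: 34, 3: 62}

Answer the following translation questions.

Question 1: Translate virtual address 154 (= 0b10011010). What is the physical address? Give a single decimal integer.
vaddr = 154 = 0b10011010
Split: l1_idx=4, l2_idx=3, offset=2
L1[4] = 0
L2[0][3] = 55
paddr = 55 * 8 + 2 = 442

Answer: 442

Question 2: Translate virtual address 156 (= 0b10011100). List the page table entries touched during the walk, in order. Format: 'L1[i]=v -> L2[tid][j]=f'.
Answer: L1[4]=0 -> L2[0][3]=55

Derivation:
vaddr = 156 = 0b10011100
Split: l1_idx=4, l2_idx=3, offset=4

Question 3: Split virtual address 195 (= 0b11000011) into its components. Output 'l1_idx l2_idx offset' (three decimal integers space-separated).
vaddr = 195 = 0b11000011
  top 3 bits -> l1_idx = 6
  next 2 bits -> l2_idx = 0
  bottom 3 bits -> offset = 3

Answer: 6 0 3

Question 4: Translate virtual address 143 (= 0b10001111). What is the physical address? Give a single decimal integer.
vaddr = 143 = 0b10001111
Split: l1_idx=4, l2_idx=1, offset=7
L1[4] = 0
L2[0][1] = 12
paddr = 12 * 8 + 7 = 103

Answer: 103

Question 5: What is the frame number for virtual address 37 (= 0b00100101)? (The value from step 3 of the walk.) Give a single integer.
Answer: 52

Derivation:
vaddr = 37: l1_idx=1, l2_idx=0
L1[1] = 1; L2[1][0] = 52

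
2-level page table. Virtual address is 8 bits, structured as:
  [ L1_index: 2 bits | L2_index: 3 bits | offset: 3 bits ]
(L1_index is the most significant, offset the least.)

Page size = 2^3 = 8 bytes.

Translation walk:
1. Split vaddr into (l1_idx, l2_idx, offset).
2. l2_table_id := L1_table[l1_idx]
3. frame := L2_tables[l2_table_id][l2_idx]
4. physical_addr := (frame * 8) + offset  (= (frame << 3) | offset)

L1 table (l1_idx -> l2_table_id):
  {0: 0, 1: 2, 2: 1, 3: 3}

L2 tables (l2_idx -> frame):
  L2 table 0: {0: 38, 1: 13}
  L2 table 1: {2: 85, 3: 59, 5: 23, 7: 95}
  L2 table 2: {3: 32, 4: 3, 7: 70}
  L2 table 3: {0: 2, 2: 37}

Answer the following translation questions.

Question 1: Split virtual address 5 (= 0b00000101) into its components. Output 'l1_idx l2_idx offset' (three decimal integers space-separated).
vaddr = 5 = 0b00000101
  top 2 bits -> l1_idx = 0
  next 3 bits -> l2_idx = 0
  bottom 3 bits -> offset = 5

Answer: 0 0 5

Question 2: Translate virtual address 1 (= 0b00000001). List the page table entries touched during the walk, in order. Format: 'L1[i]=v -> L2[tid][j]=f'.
vaddr = 1 = 0b00000001
Split: l1_idx=0, l2_idx=0, offset=1

Answer: L1[0]=0 -> L2[0][0]=38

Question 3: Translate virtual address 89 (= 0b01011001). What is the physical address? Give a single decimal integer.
Answer: 257

Derivation:
vaddr = 89 = 0b01011001
Split: l1_idx=1, l2_idx=3, offset=1
L1[1] = 2
L2[2][3] = 32
paddr = 32 * 8 + 1 = 257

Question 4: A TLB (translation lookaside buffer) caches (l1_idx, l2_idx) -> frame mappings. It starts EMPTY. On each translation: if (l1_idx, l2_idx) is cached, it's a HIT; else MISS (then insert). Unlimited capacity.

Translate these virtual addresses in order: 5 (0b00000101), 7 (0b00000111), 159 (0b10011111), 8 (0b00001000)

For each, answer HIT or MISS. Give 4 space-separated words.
vaddr=5: (0,0) not in TLB -> MISS, insert
vaddr=7: (0,0) in TLB -> HIT
vaddr=159: (2,3) not in TLB -> MISS, insert
vaddr=8: (0,1) not in TLB -> MISS, insert

Answer: MISS HIT MISS MISS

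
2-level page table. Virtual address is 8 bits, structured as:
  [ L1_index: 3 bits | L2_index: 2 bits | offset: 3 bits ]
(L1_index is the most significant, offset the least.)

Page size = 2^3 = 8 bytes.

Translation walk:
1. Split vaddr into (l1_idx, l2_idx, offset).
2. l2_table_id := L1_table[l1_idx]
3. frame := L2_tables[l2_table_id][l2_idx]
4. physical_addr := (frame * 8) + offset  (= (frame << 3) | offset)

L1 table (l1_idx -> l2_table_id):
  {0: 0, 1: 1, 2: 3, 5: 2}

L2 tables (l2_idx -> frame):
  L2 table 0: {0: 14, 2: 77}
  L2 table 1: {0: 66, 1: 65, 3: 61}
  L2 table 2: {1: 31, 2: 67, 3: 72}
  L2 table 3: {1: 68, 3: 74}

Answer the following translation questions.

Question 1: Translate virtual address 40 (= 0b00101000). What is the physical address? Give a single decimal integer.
Answer: 520

Derivation:
vaddr = 40 = 0b00101000
Split: l1_idx=1, l2_idx=1, offset=0
L1[1] = 1
L2[1][1] = 65
paddr = 65 * 8 + 0 = 520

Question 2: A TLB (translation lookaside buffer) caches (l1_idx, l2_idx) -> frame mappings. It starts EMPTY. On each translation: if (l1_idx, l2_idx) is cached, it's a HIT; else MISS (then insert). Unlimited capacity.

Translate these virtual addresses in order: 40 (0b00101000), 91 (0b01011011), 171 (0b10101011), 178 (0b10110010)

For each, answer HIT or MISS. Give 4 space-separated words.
Answer: MISS MISS MISS MISS

Derivation:
vaddr=40: (1,1) not in TLB -> MISS, insert
vaddr=91: (2,3) not in TLB -> MISS, insert
vaddr=171: (5,1) not in TLB -> MISS, insert
vaddr=178: (5,2) not in TLB -> MISS, insert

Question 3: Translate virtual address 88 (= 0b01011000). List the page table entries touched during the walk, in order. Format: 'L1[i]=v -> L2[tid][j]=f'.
Answer: L1[2]=3 -> L2[3][3]=74

Derivation:
vaddr = 88 = 0b01011000
Split: l1_idx=2, l2_idx=3, offset=0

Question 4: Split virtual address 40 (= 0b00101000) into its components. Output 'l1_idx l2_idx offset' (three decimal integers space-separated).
Answer: 1 1 0

Derivation:
vaddr = 40 = 0b00101000
  top 3 bits -> l1_idx = 1
  next 2 bits -> l2_idx = 1
  bottom 3 bits -> offset = 0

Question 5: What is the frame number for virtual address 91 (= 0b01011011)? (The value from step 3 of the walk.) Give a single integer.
vaddr = 91: l1_idx=2, l2_idx=3
L1[2] = 3; L2[3][3] = 74

Answer: 74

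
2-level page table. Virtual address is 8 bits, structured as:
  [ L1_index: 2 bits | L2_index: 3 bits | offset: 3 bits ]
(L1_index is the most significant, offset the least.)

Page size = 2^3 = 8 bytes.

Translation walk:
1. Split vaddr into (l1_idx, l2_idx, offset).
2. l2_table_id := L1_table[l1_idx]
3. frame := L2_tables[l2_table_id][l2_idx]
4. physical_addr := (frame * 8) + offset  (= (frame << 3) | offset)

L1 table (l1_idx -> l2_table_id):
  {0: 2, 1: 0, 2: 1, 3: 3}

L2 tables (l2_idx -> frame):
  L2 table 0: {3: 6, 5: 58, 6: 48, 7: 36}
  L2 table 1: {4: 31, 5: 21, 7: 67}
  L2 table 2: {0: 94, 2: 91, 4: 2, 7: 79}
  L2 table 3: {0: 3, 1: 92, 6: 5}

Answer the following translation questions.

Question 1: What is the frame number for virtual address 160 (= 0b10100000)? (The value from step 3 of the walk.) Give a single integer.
Answer: 31

Derivation:
vaddr = 160: l1_idx=2, l2_idx=4
L1[2] = 1; L2[1][4] = 31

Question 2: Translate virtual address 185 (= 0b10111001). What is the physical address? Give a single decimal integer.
vaddr = 185 = 0b10111001
Split: l1_idx=2, l2_idx=7, offset=1
L1[2] = 1
L2[1][7] = 67
paddr = 67 * 8 + 1 = 537

Answer: 537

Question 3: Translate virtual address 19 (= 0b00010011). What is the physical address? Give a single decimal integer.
vaddr = 19 = 0b00010011
Split: l1_idx=0, l2_idx=2, offset=3
L1[0] = 2
L2[2][2] = 91
paddr = 91 * 8 + 3 = 731

Answer: 731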